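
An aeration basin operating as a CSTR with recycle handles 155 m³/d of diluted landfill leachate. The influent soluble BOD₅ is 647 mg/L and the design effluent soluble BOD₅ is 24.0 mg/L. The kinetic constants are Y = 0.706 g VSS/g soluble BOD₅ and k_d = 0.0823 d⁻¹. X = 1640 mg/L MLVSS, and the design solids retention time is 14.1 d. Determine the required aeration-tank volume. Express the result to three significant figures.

V ≈ 271 m³

Steady-state biomass mass balance: V·X·(1 + k_d·θ_c) = Y·Q·(S₀ − S)·θ_c, so V = 0.706 × 155 × (647 − 24.0) × 14.1 / [1640 × (1 + 0.0823 × 14.1)] = 9.61×10^5 / 3543 = 271.3 m³.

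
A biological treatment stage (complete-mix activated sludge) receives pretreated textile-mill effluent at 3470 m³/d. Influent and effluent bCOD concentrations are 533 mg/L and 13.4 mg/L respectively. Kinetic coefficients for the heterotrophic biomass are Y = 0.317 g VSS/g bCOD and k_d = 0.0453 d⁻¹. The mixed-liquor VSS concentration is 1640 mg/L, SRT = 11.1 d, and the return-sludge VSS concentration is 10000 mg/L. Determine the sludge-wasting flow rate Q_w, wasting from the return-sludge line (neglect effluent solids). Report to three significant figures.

From the SRT design equation V = Y Q (S₀−S) θ_c / [X (1 + k_d θ_c)] = 0.317 × 3470 × (533 − 13.4) × 11.1 / [1640 × (1 + 0.0453 × 11.1)] = 6.34×10^6 / 2465 = 2574 m³.
θ_c = V·X/(Q_w·X_r) when wasting from the recycle, so Q_w = V·X/(θ_c·X_r) = 2574 × 1640 / (11.1 × 10000) = 38.03 m³/d.

Q_w ≈ 38.0 m³/d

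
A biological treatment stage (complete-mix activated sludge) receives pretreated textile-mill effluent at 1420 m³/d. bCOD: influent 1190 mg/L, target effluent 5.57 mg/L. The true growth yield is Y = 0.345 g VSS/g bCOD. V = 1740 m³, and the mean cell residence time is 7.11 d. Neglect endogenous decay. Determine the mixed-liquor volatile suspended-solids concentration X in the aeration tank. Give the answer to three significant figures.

X ≈ 2370 mg/L

Without decay, X = Y Q (S₀−S) θ_c / V = 0.345 × 1420 × (1190 − 5.57) × 7.11 / 1740 = 2371 mg/L.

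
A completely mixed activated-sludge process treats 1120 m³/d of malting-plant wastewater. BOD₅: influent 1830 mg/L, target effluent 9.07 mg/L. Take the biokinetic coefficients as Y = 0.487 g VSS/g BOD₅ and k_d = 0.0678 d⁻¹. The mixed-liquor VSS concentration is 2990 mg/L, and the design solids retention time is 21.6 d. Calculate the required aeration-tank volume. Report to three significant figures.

V ≈ 2910 m³

From the SRT design equation V = Y Q (S₀−S) θ_c / [X (1 + k_d θ_c)] = 0.487 × 1120 × (1830 − 9.07) × 21.6 / [2990 × (1 + 0.0678 × 21.6)] = 2.15×10^7 / 7369 = 2911 m³.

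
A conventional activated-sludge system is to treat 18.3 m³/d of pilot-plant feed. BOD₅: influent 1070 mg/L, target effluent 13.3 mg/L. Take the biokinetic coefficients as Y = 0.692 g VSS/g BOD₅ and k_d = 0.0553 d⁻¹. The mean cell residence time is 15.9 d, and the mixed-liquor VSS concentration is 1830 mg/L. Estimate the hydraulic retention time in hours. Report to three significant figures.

Steady-state biomass mass balance: V·X·(1 + k_d·θ_c) = Y·Q·(S₀ − S)·θ_c, so V = 0.692 × 18.3 × (1070 − 13.3) × 15.9 / [1830 × (1 + 0.0553 × 15.9)] = 2.13×10^5 / 3439 = 61.87 m³.
Hydraulic retention time τ = V/Q = 61.87 / 18.3 = 3.381 d = 81.14 h.

τ ≈ 81.1 h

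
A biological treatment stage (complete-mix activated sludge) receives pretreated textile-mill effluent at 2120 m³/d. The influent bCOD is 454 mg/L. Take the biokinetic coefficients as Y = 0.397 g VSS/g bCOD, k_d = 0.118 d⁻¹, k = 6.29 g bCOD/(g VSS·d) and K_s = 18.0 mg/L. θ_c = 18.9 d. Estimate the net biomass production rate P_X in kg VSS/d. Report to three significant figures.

P_X ≈ 118 kg VSS/d

For a completely mixed reactor with recycle the Lawrence–McCarty relation gives S = K_s·(1 + k_d·θ_c) / [θ_c·(Y·k − k_d) − 1] = 18.0 × (1 + 0.118 × 18.9) / [18.9 × (0.397 × 6.29 − 0.118) − 1] = 58.14 / 43.97 = 1.322 mg/L.
The observed yield is Y_obs = Y/(1 + k_d·θ_c) = 0.397 / (1 + 0.118 × 18.9) = 0.397 / 3.230 = 0.1229 g VSS per g bCOD removed.
Mass of bCOD removed per day: Q(S₀ − S) = 2120 × 452.7 g/m³ = 959.7 kg/d.
Biomass produced: P_X = Y_obs·Q·ΔS = 0.1229 × 959.7 ≈ 117.9 kg VSS/d.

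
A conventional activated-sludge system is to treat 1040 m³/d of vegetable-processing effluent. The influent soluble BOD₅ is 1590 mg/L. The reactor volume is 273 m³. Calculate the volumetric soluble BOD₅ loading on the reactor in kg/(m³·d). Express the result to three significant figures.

L_v = Q S₀ / V = 1040 × 1590 × 10⁻³ / 273.0 = 6.057 kg/(m³·d).

L_v ≈ 6.06 kg soluble BOD₅/(m³·d)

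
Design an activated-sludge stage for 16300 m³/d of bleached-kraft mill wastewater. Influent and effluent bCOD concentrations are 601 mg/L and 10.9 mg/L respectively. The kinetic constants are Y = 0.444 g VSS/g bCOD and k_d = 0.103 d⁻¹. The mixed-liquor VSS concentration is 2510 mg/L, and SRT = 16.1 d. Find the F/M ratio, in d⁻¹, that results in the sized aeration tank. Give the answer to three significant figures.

F/M ≈ 0.379 d⁻¹

From the SRT design equation V = Y Q (S₀−S) θ_c / [X (1 + k_d θ_c)] = 0.444 × 16300 × (601 − 10.9) × 16.1 / [2510 × (1 + 0.103 × 16.1)] = 6.88×10^7 / 6672 = 10305 m³.
F/M = applied load / biomass = Q·S₀/(V·X) = 16300 × 601 / (10305 × 2510) = 0.3787 d⁻¹.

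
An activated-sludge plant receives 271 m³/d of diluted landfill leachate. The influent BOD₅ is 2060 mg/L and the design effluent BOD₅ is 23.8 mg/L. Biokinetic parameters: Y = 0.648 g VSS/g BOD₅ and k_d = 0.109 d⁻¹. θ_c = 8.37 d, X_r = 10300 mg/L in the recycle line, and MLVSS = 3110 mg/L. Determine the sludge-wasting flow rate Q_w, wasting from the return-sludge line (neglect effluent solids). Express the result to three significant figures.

From the SRT design equation V = Y Q (S₀−S) θ_c / [X (1 + k_d θ_c)] = 0.648 × 271 × (2060 − 23.8) × 8.37 / [3110 × (1 + 0.109 × 8.37)] = 2.99×10^6 / 5947 = 503.2 m³.
Q_w = (V·X)/(θ_c X_r) = 503.2 × 3110 / (8.37 × 10300) = 18.15 m³/d.

Q_w ≈ 18.2 m³/d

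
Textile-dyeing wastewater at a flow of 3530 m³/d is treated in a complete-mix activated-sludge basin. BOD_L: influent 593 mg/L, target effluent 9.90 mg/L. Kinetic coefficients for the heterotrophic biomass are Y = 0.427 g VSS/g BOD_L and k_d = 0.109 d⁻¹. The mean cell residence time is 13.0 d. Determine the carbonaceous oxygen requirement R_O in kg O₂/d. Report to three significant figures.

Correct the yield for decay: Y_obs = Y/(1 + k_d θ_c) = 0.427 / (1 + 0.109 × 13.0) = 0.427 / 2.417 = 0.1767.
Q·(S₀ − S) = 3530 × (593 − 9.90) × 10⁻³ = 2058 kg/d removed.
Net sludge production P_X = 0.1767 × 2058 = 363.6 kg VSS/d.
R_O = Q·ΔS − 1.42 P_X = 2058 − 516.4 = 1542 kg O₂/d.

R_O ≈ 1540 kg O₂/d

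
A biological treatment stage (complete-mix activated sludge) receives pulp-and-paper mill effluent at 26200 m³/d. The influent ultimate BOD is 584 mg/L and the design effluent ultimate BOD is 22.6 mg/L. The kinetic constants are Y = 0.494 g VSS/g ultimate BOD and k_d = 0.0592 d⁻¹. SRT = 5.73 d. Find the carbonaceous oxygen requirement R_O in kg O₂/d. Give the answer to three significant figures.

R_O ≈ 7000 kg O₂/d

Y_obs = Y / (1 + k_d θ_c) = 0.494 / (1 + 0.0592 × 5.73) = 0.494 / 1.339 = 0.3689.
Q·(S₀ − S) = 26200 × (584 − 22.6) × 10⁻³ = 14709 kg/d removed.
P_X = Y_obs·Q·(S₀ − S) = 0.3689 × 14709 = 5426 kg VSS/d.
Carbonaceous O₂ demand = substrate oxidised − cell-mass equivalent = 14709 − 1.42 × 5426 = 7004 kg O₂/d.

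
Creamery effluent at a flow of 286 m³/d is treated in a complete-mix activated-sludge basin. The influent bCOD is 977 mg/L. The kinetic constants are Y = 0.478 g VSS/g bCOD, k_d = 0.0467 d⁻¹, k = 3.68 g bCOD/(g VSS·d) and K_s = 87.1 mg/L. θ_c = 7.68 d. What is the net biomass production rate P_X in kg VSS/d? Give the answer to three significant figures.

For a completely mixed reactor with recycle the Lawrence–McCarty relation gives S = K_s·(1 + k_d·θ_c) / [θ_c·(Y·k − k_d) − 1] = 87.1 × (1 + 0.0467 × 7.68) / [7.68 × (0.478 × 3.68 − 0.0467) − 1] = 118.3 / 12.15 = 9.739 mg/L.
Y_obs = Y / (1 + k_d θ_c) = 0.478 / (1 + 0.0467 × 7.68) = 0.478 / 1.359 = 0.3518.
Substrate removed = Q·(S₀ − S) = 286 m³/d × (977 − 9.74) g/m³ = 2.77×10^5 g/d = 276.6 kg/d.
P_X = Y_obs · Q(S₀ − S) = 0.3518 × 276.6 = 97.33 kg VSS/d.

P_X ≈ 97.3 kg VSS/d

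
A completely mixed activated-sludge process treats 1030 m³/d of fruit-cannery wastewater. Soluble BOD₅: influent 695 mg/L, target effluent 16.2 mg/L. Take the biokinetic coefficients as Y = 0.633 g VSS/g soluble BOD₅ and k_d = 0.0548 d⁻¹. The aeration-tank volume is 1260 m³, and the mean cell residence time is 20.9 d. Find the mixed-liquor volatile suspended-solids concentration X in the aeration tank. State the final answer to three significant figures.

X ≈ 3420 mg/L

X = Y·Q·ΔS·θ_c / [V·(1 + k_d θ_c)] = 0.633 × 1030 × (695 − 16.2) × 20.9 / [1260 × (1 + 0.0548 × 20.9)] = 3422 mg/L.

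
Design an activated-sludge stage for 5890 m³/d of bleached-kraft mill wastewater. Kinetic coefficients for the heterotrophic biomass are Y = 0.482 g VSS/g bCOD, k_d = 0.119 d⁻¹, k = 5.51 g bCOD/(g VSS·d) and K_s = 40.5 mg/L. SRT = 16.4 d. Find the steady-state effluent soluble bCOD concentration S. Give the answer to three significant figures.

Effluent substrate depends only on kinetics and SRT: S = K_s(1 + k_d θ_c) / [θ_c(Yk − k_d) − 1] = 40.5 × (1 + 0.119 × 16.4) / [16.4 × (0.482 × 5.51 − 0.119) − 1] = 119.5 / 40.60 = 2.944 mg/L.

S ≈ 2.94 mg/L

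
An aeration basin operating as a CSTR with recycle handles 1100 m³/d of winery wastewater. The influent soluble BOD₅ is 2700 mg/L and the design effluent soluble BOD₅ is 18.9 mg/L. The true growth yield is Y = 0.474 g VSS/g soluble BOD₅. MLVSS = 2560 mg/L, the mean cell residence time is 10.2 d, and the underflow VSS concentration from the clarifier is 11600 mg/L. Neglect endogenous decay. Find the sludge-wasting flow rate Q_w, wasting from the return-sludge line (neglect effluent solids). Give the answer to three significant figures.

V·X = Y·Q·ΔS·θ_c gives V = 0.474 × 1100 × (2700 − 18.9) × 10.2 / 2560 = 5570 m³.
Q_w = (V·X)/(θ_c X_r) = 5570 × 2560 / (10.2 × 11600) = 120.5 m³/d.

Q_w ≈ 121 m³/d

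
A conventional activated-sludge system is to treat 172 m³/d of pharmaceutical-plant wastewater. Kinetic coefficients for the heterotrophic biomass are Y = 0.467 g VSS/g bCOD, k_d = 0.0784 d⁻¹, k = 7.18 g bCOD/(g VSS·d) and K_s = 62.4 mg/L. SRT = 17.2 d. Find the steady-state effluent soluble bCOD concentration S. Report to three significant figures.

S ≈ 2.65 mg/L

From the Monod/SRT balance for a CMAS, S = K_s·(1+k_d θ_c)/[θ_c·(Y k − k_d) − 1] = 62.4 × (1 + 0.0784 × 17.2) / [17.2 × (0.467 × 7.18 − 0.0784) − 1] = 146.5 / 55.32 = 2.649 mg/L.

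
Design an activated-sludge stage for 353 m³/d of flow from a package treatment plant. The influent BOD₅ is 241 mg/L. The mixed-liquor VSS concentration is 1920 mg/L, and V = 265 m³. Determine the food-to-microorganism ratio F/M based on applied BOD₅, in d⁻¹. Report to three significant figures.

F/M = applied load / biomass = Q·S₀/(V·X) = 353 × 241 / (265.0 × 1920) = 0.1672 d⁻¹.

F/M ≈ 0.167 d⁻¹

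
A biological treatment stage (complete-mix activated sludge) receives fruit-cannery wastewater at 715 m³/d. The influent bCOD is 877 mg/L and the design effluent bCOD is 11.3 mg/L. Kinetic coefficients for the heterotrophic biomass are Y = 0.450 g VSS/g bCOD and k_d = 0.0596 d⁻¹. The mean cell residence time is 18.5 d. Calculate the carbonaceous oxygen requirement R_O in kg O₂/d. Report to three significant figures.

Y_obs = Y / (1 + k_d θ_c) = 0.450 / (1 + 0.0596 × 18.5) = 0.450 / 2.103 = 0.2140.
Q·(S₀ − S) = 715 × (877 − 11.3) × 10⁻³ = 619.0 kg/d removed.
Biomass synthesised: P_X = Y_obs × 619.0 = 132.5 kg VSS/d.
Carbonaceous O₂ demand = substrate oxidised − cell-mass equivalent = 619.0 − 1.42 × 132.5 = 430.9 kg O₂/d.

R_O ≈ 431 kg O₂/d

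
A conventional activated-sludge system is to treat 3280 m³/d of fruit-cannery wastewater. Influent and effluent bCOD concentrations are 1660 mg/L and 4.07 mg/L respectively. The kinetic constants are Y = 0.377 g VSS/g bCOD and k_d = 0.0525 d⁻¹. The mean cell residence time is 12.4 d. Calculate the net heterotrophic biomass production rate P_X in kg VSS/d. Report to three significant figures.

P_X ≈ 1240 kg VSS/d

Y_obs = Y / (1 + k_d θ_c) = 0.377 / (1 + 0.0525 × 12.4) = 0.377 / 1.651 = 0.2283.
Substrate removed = Q·(S₀ − S) = 3280 m³/d × (1660 − 4.07) g/m³ = 5.43×10^6 g/d = 5431 kg/d.
Net biomass production P_X = Y_obs × Q·(S₀ − S) = 0.2283 × 5431 = 1240 kg VSS/d.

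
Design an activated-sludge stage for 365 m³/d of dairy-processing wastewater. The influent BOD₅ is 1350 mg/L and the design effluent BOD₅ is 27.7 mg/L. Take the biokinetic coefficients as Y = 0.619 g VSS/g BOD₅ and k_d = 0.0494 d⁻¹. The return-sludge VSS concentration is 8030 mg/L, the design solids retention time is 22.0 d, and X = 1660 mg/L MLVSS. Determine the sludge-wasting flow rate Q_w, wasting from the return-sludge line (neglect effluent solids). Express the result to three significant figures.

Q_w ≈ 17.8 m³/d

Rearranging the biomass balance for a CMAS with decay, V = Y·Q·ΔS·θ_c / [X·(1+k_d θ_c)] = 0.619 × 365 × (1350 − 27.7) × 22.0 / [1660 × (1 + 0.0494 × 22.0)] = 6.57×10^6 / 3464 = 1897 m³.
Q_w = (V·X)/(θ_c X_r) = 1897 × 1660 / (22.0 × 8030) = 17.83 m³/d.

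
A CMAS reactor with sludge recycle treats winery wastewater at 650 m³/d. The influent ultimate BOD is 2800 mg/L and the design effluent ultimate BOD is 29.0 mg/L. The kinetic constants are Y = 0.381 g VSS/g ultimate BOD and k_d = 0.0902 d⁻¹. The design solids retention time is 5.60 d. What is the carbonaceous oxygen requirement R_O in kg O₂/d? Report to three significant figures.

Correct the yield for decay: Y_obs = Y/(1 + k_d θ_c) = 0.381 / (1 + 0.0902 × 5.60) = 0.381 / 1.505 = 0.2531.
Mass of ultimate BOD removed per day: Q(S₀ − S) = 650 × 2771 g/m³ = 1801 kg/d.
Biomass synthesised: P_X = Y_obs × 1801 = 455.9 kg VSS/d.
R_O = Q·(S₀ − S) − 1.42·P_X = 1801 − 1.42 × 455.9 = 1154 kg O₂/d.

R_O ≈ 1150 kg O₂/d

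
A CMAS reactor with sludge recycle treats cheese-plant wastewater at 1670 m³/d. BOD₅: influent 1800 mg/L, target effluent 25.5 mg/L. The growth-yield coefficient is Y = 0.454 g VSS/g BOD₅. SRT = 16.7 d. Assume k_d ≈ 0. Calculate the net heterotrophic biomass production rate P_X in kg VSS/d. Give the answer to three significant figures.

P_X ≈ 1350 kg VSS/d

With endogenous decay neglected, the observed yield equals the true yield: Y_obs = Y = 0.454 g VSS/g BOD₅.
ΔS = 1800 − 25.5 = 1774 mg/L, so the substrate removal rate is 1670 × 1774/1000 = 2963 kg BOD₅/d.
So the net sludge growth is P_X = 0.4540 × 2963 = 1345 kg VSS/d.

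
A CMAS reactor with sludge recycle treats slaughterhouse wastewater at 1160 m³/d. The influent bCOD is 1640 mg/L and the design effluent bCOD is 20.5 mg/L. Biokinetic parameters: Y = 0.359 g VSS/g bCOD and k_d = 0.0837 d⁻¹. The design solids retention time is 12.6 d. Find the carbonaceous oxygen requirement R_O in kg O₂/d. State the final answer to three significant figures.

The observed yield is Y_obs = Y/(1 + k_d·θ_c) = 0.359 / (1 + 0.0837 × 12.6) = 0.359 / 2.055 = 0.1747 g VSS per g bCOD removed.
Substrate removed = Q·(S₀ − S) = 1160 m³/d × (1640 − 20.5) g/m³ = 1.88×10^6 g/d = 1879 kg/d.
Biomass synthesised: P_X = Y_obs × 1879 = 328.2 kg VSS/d.
Carbonaceous O₂ demand = substrate oxidised − cell-mass equivalent = 1879 − 1.42 × 328.2 = 1413 kg O₂/d.

R_O ≈ 1410 kg O₂/d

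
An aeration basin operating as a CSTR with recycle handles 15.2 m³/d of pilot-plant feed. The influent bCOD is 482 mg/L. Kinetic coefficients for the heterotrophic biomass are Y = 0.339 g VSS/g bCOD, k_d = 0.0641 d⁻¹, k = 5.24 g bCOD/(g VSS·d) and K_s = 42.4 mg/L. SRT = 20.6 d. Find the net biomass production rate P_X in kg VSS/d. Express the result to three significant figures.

P_X ≈ 1.06 kg VSS/d

Effluent substrate depends only on kinetics and SRT: S = K_s(1 + k_d θ_c) / [θ_c(Yk − k_d) − 1] = 42.4 × (1 + 0.0641 × 20.6) / [20.6 × (0.339 × 5.24 − 0.0641) − 1] = 98.39 / 34.27 = 2.871 mg/L.
Correct the yield for decay: Y_obs = Y/(1 + k_d θ_c) = 0.339 / (1 + 0.0641 × 20.6) = 0.339 / 2.320 = 0.1461.
Mass of bCOD removed per day: Q(S₀ − S) = 15.2 × 479.1 g/m³ = 7.283 kg/d.
Biomass produced: P_X = Y_obs·Q·ΔS = 0.1461 × 7.283 ≈ 1.064 kg VSS/d.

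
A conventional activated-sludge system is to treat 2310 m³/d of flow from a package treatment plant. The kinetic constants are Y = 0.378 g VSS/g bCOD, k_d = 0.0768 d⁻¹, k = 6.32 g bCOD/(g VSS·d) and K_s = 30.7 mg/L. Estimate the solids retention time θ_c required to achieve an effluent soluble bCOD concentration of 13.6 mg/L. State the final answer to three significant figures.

θ_c ≈ 1.52 d

Specific growth rate at S = 13.6 mg/L: μ = YkS/(K_s+S) = 0.378·6.32·13.6/(30.7+13.6) = 0.7334 d⁻¹.
Then 1/θ_c = μ − k_d = 0.7334 − 0.0768 = 0.6566 d⁻¹, giving θ_c = 1.523 d.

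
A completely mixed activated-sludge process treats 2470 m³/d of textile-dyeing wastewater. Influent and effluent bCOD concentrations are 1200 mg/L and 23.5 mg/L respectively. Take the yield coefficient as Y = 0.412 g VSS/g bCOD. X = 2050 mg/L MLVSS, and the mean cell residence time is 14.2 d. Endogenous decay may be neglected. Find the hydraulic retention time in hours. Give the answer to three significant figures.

Biomass mass balance (decay neglected): V·X = Y·Q·(S₀ − S)·θ_c, so V = 0.412 × 2470 × (1200 − 23.5) × 14.2 / 2050 = 8293 m³.
Hydraulic retention time τ = V/Q = 8293 / 2470 = 3.358 d = 80.58 h.

τ ≈ 80.6 h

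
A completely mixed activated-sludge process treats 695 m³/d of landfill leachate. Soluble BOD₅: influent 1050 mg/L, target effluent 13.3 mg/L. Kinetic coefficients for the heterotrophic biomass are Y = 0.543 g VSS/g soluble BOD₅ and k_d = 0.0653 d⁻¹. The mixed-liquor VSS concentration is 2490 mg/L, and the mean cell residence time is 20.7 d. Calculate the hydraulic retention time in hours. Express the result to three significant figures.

τ ≈ 47.8 h

Rearranging the biomass balance for a CMAS with decay, V = Y·Q·ΔS·θ_c / [X·(1+k_d θ_c)] = 0.543 × 695 × (1050 − 13.3) × 20.7 / [2490 × (1 + 0.0653 × 20.7)] = 8.1×10^6 / 5856 = 1383 m³.
Hydraulic retention time τ = V/Q = 1383 / 695 = 1.990 d = 47.76 h.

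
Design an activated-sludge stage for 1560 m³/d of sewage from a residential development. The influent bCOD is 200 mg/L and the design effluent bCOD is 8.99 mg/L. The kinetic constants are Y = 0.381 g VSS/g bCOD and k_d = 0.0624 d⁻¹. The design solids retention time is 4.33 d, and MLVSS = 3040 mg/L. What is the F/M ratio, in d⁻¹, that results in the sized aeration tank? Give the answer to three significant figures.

Rearranging the biomass balance for a CMAS with decay, V = Y·Q·ΔS·θ_c / [X·(1+k_d θ_c)] = 0.381 × 1560 × (200 − 8.99) × 4.33 / [3040 × (1 + 0.0624 × 4.33)] = 4.92×10^5 / 3861 = 127.3 m³.
F/M = Q·S₀ / (V·X) = 1560 × 200 / (127.3 × 3040) = 0.8062 g bCOD·(g VSS·d)⁻¹.

F/M ≈ 0.806 d⁻¹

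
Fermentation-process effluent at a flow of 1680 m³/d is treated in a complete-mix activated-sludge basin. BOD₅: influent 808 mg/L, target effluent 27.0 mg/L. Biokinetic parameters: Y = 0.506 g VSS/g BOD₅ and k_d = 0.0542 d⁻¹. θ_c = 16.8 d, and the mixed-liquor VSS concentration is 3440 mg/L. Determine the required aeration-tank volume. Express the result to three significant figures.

V ≈ 1700 m³

Rearranging the biomass balance for a CMAS with decay, V = Y·Q·ΔS·θ_c / [X·(1+k_d θ_c)] = 0.506 × 1680 × (808 − 27.0) × 16.8 / [3440 × (1 + 0.0542 × 16.8)] = 1.12×10^7 / 6572 = 1697 m³.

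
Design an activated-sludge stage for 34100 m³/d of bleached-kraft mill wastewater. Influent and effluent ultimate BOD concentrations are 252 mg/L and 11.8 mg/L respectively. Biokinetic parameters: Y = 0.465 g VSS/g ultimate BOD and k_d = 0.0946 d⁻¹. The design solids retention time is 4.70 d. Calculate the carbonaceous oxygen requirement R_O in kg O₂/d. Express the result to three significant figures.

Correct the yield for decay: Y_obs = Y/(1 + k_d θ_c) = 0.465 / (1 + 0.0946 × 4.70) = 0.465 / 1.445 = 0.3219.
Q·(S₀ − S) = 34100 × (252 − 11.8) × 10⁻³ = 8191 kg/d removed.
Net sludge production P_X = 0.3219 × 8191 = 2636 kg VSS/d.
Carbonaceous O₂ demand = substrate oxidised − cell-mass equivalent = 8191 − 1.42 × 2636 = 4447 kg O₂/d.

R_O ≈ 4450 kg O₂/d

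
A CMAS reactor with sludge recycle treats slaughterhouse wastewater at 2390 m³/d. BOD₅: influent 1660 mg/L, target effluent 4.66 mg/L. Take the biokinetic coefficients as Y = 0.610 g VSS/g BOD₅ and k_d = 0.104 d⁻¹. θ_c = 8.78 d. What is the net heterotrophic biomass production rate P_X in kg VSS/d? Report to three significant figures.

P_X ≈ 1260 kg VSS/d

Correct the yield for decay: Y_obs = Y/(1 + k_d θ_c) = 0.610 / (1 + 0.104 × 8.78) = 0.610 / 1.913 = 0.3189.
Mass of BOD₅ removed per day: Q(S₀ − S) = 2390 × 1655 g/m³ = 3956 kg/d.
Biomass produced: P_X = Y_obs·Q·ΔS = 0.3189 × 3956 ≈ 1261 kg VSS/d.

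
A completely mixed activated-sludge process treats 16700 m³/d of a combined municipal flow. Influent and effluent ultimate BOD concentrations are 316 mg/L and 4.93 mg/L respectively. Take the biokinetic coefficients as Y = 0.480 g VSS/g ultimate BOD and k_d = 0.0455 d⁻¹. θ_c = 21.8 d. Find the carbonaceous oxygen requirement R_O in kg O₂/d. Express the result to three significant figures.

R_O ≈ 3420 kg O₂/d

The observed yield is Y_obs = Y/(1 + k_d·θ_c) = 0.480 / (1 + 0.0455 × 21.8) = 0.480 / 1.992 = 0.2410 g VSS per g ultimate BOD removed.
Q·(S₀ − S) = 16700 × (316 − 4.93) × 10⁻³ = 5195 kg/d removed.
Biomass synthesised: P_X = Y_obs × 5195 = 1252 kg VSS/d.
Carbonaceous O₂ demand = substrate oxidised − cell-mass equivalent = 5195 − 1.42 × 1252 = 3417 kg O₂/d.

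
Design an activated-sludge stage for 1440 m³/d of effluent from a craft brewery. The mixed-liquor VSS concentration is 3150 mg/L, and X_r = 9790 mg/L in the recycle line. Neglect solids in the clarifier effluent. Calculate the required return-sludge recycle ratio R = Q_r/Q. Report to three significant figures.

R = Q_r/Q = X/(X_r − X) = 3150 / (9790 − 3150) = 0.4744.

R ≈ 0.474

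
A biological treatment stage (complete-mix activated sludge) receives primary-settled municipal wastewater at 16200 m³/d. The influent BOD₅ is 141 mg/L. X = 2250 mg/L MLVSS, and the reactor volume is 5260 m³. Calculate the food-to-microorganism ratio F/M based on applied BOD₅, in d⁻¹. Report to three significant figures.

F/M ≈ 0.193 d⁻¹

F/M = applied load / biomass = Q·S₀/(V·X) = 16200 × 141 / (5260 × 2250) = 0.1930 d⁻¹.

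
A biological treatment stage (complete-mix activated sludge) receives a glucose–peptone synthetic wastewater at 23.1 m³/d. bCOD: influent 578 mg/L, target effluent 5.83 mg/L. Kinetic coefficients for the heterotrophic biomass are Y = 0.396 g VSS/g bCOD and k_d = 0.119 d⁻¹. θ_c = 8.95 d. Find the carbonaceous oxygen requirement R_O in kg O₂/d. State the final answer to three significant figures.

Correct the yield for decay: Y_obs = Y/(1 + k_d θ_c) = 0.396 / (1 + 0.119 × 8.95) = 0.396 / 2.065 = 0.1918.
Q·(S₀ − S) = 23.1 × (578 − 5.83) × 10⁻³ = 13.22 kg/d removed.
Biomass synthesised: P_X = Y_obs × 13.22 = 2.535 kg VSS/d.
R_O = Q·ΔS − 1.42 P_X = 13.22 − 3.599 = 9.618 kg O₂/d.

R_O ≈ 9.62 kg O₂/d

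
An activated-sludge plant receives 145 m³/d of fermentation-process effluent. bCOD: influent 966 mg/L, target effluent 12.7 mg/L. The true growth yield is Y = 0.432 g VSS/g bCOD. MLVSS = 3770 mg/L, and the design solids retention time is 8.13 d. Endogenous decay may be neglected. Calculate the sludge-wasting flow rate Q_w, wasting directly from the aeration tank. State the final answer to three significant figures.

Q_w ≈ 15.8 m³/d

V·X = Y·Q·ΔS·θ_c gives V = 0.432 × 145 × (966 − 12.7) × 8.13 / 3770 = 128.8 m³.
Wasting from the aeration tank: Q_w = V / θ_c = 128.8 / 8.13 = 15.84 m³/d.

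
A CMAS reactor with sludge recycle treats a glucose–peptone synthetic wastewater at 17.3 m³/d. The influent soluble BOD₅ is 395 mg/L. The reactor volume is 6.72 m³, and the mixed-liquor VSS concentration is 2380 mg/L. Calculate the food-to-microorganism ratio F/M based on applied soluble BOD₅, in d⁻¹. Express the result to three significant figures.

F/M = applied load / biomass = Q·S₀/(V·X) = 17.3 × 395 / (6.720 × 2380) = 0.4273 d⁻¹.

F/M ≈ 0.427 d⁻¹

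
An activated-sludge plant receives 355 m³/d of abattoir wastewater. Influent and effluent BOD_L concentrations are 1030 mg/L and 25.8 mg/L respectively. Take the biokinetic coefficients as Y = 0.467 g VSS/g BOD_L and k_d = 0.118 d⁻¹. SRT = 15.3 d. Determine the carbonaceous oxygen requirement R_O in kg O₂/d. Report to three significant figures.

The observed yield is Y_obs = Y/(1 + k_d·θ_c) = 0.467 / (1 + 0.118 × 15.3) = 0.467 / 2.805 = 0.1665 g VSS per g BOD_L removed.
Q·(S₀ − S) = 355 × (1030 − 25.8) × 10⁻³ = 356.5 kg/d removed.
Biomass synthesised: P_X = Y_obs × 356.5 = 59.34 kg VSS/d.
R_O = Q·ΔS − 1.42 P_X = 356.5 − 84.27 = 272.2 kg O₂/d.

R_O ≈ 272 kg O₂/d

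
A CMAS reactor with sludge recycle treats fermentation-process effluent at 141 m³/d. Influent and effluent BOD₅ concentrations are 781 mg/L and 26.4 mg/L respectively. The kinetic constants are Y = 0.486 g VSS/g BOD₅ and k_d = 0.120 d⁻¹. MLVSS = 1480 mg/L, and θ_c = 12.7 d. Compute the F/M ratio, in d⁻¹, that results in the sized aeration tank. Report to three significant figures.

Steady-state biomass mass balance: V·X·(1 + k_d·θ_c) = Y·Q·(S₀ − S)·θ_c, so V = 0.486 × 141 × (781 − 26.4) × 12.7 / [1480 × (1 + 0.120 × 12.7)] = 6.57×10^5 / 3736 = 175.8 m³.
F/M = Q·S₀ / (V·X) = 141 × 781 / (175.8 × 1480) = 0.4232 g BOD₅·(g VSS·d)⁻¹.

F/M ≈ 0.423 d⁻¹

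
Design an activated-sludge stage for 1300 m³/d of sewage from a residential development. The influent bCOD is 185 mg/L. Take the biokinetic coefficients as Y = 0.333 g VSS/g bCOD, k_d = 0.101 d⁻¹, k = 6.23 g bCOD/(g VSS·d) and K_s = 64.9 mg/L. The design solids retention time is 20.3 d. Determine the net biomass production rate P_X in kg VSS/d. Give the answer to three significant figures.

Effluent substrate depends only on kinetics and SRT: S = K_s(1 + k_d θ_c) / [θ_c(Yk − k_d) − 1] = 64.9 × (1 + 0.101 × 20.3) / [20.3 × (0.333 × 6.23 − 0.101) − 1] = 198.0 / 39.06 = 5.068 mg/L.
Y_obs = Y / (1 + k_d θ_c) = 0.333 / (1 + 0.101 × 20.3) = 0.333 / 3.050 = 0.1092.
Q·(S₀ − S) = 1300 × (185 − 5.07) × 10⁻³ = 233.9 kg/d removed.
So the net sludge growth is P_X = 0.1092 × 233.9 = 25.54 kg VSS/d.

P_X ≈ 25.5 kg VSS/d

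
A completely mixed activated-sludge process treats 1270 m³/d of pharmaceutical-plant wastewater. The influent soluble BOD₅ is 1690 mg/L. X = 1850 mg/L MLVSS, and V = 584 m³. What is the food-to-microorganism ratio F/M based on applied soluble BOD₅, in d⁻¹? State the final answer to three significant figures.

Food-to-microorganism ratio F/M = Q S₀ / (V X) = 1270 × 1690 / (584.0 × 1850) = 1.987 d⁻¹.

F/M ≈ 1.99 d⁻¹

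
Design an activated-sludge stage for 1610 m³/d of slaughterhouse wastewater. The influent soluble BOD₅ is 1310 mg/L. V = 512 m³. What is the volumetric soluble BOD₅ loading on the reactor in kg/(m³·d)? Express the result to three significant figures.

Applied soluble BOD₅ load per unit volume = Q·S₀/V = (1610 × 1310/1000)/512.0 = 4.119 kg soluble BOD₅·m⁻³·d⁻¹.

L_v ≈ 4.12 kg soluble BOD₅/(m³·d)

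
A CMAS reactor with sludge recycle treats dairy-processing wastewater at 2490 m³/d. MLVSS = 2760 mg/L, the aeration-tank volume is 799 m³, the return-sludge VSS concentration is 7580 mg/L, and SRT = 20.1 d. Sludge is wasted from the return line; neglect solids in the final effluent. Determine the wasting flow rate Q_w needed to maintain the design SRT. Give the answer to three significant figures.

Q_w ≈ 14.5 m³/d

Q_w = (V·X)/(θ_c X_r) = 799.0 × 2760 / (20.1 × 7580) = 14.47 m³/d.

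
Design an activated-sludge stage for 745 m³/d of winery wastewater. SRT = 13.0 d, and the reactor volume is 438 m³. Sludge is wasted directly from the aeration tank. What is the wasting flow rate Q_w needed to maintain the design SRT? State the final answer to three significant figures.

With mixed-liquor wasting, θ_c = V/Q_w, so Q_w = V/θ_c = 438.0/13.0 = 33.69 m³/d.

Q_w ≈ 33.7 m³/d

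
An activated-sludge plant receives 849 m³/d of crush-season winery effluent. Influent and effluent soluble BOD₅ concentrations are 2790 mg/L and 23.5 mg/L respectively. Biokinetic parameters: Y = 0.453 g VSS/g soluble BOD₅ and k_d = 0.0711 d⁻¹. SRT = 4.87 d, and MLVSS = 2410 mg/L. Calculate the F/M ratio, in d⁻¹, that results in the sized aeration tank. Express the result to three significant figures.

F/M ≈ 0.615 d⁻¹

Rearranging the biomass balance for a CMAS with decay, V = Y·Q·ΔS·θ_c / [X·(1+k_d θ_c)] = 0.453 × 849 × (2790 − 23.5) × 4.87 / [2410 × (1 + 0.0711 × 4.87)] = 5.18×10^6 / 3244 = 1597 m³.
F/M = applied load / biomass = Q·S₀/(V·X) = 849 × 2790 / (1597 × 2410) = 0.6154 d⁻¹.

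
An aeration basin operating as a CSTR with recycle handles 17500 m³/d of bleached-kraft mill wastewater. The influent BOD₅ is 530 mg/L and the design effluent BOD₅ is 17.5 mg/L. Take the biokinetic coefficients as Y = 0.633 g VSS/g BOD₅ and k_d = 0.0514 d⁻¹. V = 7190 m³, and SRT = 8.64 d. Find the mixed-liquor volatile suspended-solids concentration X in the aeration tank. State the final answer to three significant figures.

X ≈ 4720 mg/L

Solving the biomass balance for X: X = Y Q (S₀−S) θ_c / [V (1+k_d θ_c)] = 0.633 × 17500 × (530 − 17.5) × 8.64 / [7190 × (1 + 0.0514 × 8.64)] = 4724 mg/L.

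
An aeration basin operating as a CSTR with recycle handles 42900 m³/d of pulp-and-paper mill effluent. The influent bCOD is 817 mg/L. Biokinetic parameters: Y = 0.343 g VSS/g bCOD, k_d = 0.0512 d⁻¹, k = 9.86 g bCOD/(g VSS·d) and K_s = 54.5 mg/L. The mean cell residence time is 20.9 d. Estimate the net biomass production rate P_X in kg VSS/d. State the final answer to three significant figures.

P_X ≈ 5800 kg VSS/d

Effluent substrate depends only on kinetics and SRT: S = K_s(1 + k_d θ_c) / [θ_c(Yk − k_d) − 1] = 54.5 × (1 + 0.0512 × 20.9) / [20.9 × (0.343 × 9.86 − 0.0512) − 1] = 112.8 / 68.61 = 1.644 mg/L.
Y_obs = Y / (1 + k_d θ_c) = 0.343 / (1 + 0.0512 × 20.9) = 0.343 / 2.070 = 0.1657.
Mass of bCOD removed per day: Q(S₀ − S) = 42900 × 815.4 g/m³ = 34979 kg/d.
Net biomass production P_X = Y_obs × Q·(S₀ − S) = 0.1657 × 34979 = 5796 kg VSS/d.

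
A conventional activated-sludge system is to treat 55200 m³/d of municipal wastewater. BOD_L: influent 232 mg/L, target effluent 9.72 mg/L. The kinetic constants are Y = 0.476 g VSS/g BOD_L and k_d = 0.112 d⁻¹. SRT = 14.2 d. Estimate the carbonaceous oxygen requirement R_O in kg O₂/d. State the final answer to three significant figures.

R_O ≈ 9070 kg O₂/d

Observed yield with endogenous decay: Y_obs = Y / (1 + k_d·θ_c) = 0.476 / (1 + 0.112 × 14.2) = 0.476 / 2.590 = 0.1838 g VSS/g BOD_L.
ΔS = 232 − 9.72 = 222.3 mg/L, so the substrate removal rate is 55200 × 222.3/1000 = 12270 kg BOD_L/d.
P_X = Y_obs·Q·(S₀ − S) = 0.1838 × 12270 = 2255 kg VSS/d.
R_O = Q·(S₀ − S) − 1.42·P_X = 12270 − 1.42 × 2255 = 9068 kg O₂/d.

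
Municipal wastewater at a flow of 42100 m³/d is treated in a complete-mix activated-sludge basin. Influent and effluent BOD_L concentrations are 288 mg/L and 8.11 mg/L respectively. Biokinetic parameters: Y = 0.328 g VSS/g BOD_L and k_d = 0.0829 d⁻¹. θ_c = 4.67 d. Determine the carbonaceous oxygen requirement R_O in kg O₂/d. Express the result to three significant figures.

Correct the yield for decay: Y_obs = Y/(1 + k_d θ_c) = 0.328 / (1 + 0.0829 × 4.67) = 0.328 / 1.387 = 0.2365.
Q·(S₀ − S) = 42100 × (288 − 8.11) × 10⁻³ = 11783 kg/d removed.
P_X = Y_obs·Q·(S₀ − S) = 0.2365 × 11783 = 2786 kg VSS/d.
R_O = Q·ΔS − 1.42 P_X = 11783 − 3956 = 7827 kg O₂/d.

R_O ≈ 7830 kg O₂/d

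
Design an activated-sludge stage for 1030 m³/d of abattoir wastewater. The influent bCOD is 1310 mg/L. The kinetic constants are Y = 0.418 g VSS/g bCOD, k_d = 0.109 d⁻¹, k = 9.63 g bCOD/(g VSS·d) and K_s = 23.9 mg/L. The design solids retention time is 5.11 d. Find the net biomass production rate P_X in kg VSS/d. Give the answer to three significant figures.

P_X ≈ 362 kg VSS/d

For a completely mixed reactor with recycle the Lawrence–McCarty relation gives S = K_s·(1 + k_d·θ_c) / [θ_c·(Y·k − k_d) − 1] = 23.9 × (1 + 0.109 × 5.11) / [5.11 × (0.418 × 9.63 − 0.109) − 1] = 37.21 / 19.01 = 1.957 mg/L.
Observed yield with endogenous decay: Y_obs = Y / (1 + k_d·θ_c) = 0.418 / (1 + 0.109 × 5.11) = 0.418 / 1.557 = 0.2685 g VSS/g bCOD.
Mass of bCOD removed per day: Q(S₀ − S) = 1030 × 1308 g/m³ = 1347 kg/d.
Biomass produced: P_X = Y_obs·Q·ΔS = 0.2685 × 1347 ≈ 361.7 kg VSS/d.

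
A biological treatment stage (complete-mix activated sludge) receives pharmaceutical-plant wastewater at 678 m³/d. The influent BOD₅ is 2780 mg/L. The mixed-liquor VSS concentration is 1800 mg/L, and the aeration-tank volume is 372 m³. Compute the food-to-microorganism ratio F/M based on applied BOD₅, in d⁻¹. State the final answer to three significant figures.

Food-to-microorganism ratio F/M = Q S₀ / (V X) = 678 × 2780 / (372.0 × 1800) = 2.815 d⁻¹.

F/M ≈ 2.81 d⁻¹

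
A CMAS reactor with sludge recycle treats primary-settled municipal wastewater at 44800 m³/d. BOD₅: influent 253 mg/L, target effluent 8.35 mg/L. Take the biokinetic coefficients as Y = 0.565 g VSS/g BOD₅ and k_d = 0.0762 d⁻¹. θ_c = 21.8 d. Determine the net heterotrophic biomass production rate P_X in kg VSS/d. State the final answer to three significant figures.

P_X ≈ 2330 kg VSS/d

Correct the yield for decay: Y_obs = Y/(1 + k_d θ_c) = 0.565 / (1 + 0.0762 × 21.8) = 0.565 / 2.661 = 0.2123.
Mass of BOD₅ removed per day: Q(S₀ − S) = 44800 × 244.7 g/m³ = 10960 kg/d.
P_X = Y_obs · Q(S₀ − S) = 0.2123 × 10960 = 2327 kg VSS/d.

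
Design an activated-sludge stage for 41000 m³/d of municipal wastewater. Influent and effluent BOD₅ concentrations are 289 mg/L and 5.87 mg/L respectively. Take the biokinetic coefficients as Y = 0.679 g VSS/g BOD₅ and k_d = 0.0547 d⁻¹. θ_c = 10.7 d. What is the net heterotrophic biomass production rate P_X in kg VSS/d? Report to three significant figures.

P_X ≈ 4970 kg VSS/d

Y_obs = Y / (1 + k_d θ_c) = 0.679 / (1 + 0.0547 × 10.7) = 0.679 / 1.585 = 0.4283.
Substrate removed = Q·(S₀ − S) = 41000 m³/d × (289 − 5.87) g/m³ = 1.16×10^7 g/d = 11608 kg/d.
Net biomass production P_X = Y_obs × Q·(S₀ − S) = 0.4283 × 11608 = 4972 kg VSS/d.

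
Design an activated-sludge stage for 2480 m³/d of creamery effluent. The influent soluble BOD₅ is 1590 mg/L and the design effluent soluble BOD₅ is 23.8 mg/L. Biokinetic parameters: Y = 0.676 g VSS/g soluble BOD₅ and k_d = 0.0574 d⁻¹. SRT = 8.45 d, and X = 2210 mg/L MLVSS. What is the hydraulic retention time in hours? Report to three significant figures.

Steady-state biomass mass balance: V·X·(1 + k_d·θ_c) = Y·Q·(S₀ − S)·θ_c, so V = 0.676 × 2480 × (1590 − 23.8) × 8.45 / [2210 × (1 + 0.0574 × 8.45)] = 2.22×10^7 / 3282 = 6760 m³.
τ = V/Q = 6760/2480 = 2.726 d, or 65.42 h.

τ ≈ 65.4 h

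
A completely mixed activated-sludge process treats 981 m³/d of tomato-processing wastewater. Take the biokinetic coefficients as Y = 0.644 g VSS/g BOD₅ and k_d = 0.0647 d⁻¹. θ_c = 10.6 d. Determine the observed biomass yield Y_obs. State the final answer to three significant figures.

Y_obs ≈ 0.382 g VSS/g BOD₅

The observed yield is Y_obs = Y/(1 + k_d·θ_c) = 0.644 / (1 + 0.0647 × 10.6) = 0.644 / 1.686 = 0.3820 g VSS per g BOD₅ removed.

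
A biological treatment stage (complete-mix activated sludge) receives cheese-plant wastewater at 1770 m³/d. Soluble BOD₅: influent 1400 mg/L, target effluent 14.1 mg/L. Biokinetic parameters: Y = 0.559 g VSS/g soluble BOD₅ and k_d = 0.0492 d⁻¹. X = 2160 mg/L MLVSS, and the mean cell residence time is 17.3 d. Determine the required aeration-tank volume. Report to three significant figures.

V ≈ 5930 m³

From the SRT design equation V = Y Q (S₀−S) θ_c / [X (1 + k_d θ_c)] = 0.559 × 1770 × (1400 − 14.1) × 17.3 / [2160 × (1 + 0.0492 × 17.3)] = 2.37×10^7 / 3999 = 5933 m³.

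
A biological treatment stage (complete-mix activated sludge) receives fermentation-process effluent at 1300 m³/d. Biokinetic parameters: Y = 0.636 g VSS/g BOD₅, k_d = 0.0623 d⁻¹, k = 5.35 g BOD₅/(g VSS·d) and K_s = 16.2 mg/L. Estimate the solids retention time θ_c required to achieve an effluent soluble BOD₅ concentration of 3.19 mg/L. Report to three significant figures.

Specific growth rate at S = 3.19 mg/L: μ = YkS/(K_s+S) = 0.636·5.35·3.19/(16.2+3.19) = 0.5598 d⁻¹.
θ_c = 1/(μ − k_d) = 1/(0.5598 − 0.0623) = 1/0.4975 = 2.010 d.

θ_c ≈ 2.01 d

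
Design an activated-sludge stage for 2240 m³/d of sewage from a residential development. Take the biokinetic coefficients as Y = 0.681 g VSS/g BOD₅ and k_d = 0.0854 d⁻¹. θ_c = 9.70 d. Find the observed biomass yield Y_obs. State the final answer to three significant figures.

The observed yield is Y_obs = Y/(1 + k_d·θ_c) = 0.681 / (1 + 0.0854 × 9.70) = 0.681 / 1.828 = 0.3725 g VSS per g BOD₅ removed.

Y_obs ≈ 0.372 g VSS/g BOD₅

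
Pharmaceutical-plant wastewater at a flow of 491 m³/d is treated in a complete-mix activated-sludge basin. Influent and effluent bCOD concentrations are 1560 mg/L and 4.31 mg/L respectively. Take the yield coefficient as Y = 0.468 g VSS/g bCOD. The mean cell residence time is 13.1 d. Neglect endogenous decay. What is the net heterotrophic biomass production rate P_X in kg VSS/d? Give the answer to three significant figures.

P_X ≈ 357 kg VSS/d

No decay correction is needed, so Y_obs = Y = 0.468.
Substrate removed = Q·(S₀ − S) = 491 m³/d × (1560 − 4.31) g/m³ = 7.64×10^5 g/d = 763.8 kg/d.
P_X = Y_obs · Q(S₀ − S) = 0.4680 × 763.8 = 357.5 kg VSS/d.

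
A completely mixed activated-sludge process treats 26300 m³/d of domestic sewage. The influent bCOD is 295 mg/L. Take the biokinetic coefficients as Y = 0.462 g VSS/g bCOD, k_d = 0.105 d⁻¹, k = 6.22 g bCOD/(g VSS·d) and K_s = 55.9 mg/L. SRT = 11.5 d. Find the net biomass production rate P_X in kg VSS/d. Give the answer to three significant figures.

For a completely mixed reactor with recycle the Lawrence–McCarty relation gives S = K_s·(1 + k_d·θ_c) / [θ_c·(Y·k − k_d) − 1] = 55.9 × (1 + 0.105 × 11.5) / [11.5 × (0.462 × 6.22 − 0.105) − 1] = 123.4 / 30.84 = 4.001 mg/L.
Observed yield with endogenous decay: Y_obs = Y / (1 + k_d·θ_c) = 0.462 / (1 + 0.105 × 11.5) = 0.462 / 2.208 = 0.2093 g VSS/g bCOD.
Substrate removed = Q·(S₀ − S) = 26300 m³/d × (295 − 4.00) g/m³ = 7.65×10^6 g/d = 7653 kg/d.
So the net sludge growth is P_X = 0.2093 × 7653 = 1602 kg VSS/d.

P_X ≈ 1600 kg VSS/d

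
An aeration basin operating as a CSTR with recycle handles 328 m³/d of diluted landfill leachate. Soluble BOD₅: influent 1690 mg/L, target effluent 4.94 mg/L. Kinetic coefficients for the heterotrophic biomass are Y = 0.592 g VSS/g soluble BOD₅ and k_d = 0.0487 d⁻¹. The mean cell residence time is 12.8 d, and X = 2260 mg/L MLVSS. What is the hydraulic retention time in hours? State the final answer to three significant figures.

τ ≈ 83.5 h

Steady-state biomass mass balance: V·X·(1 + k_d·θ_c) = Y·Q·(S₀ − S)·θ_c, so V = 0.592 × 328 × (1690 − 4.94) × 12.8 / [2260 × (1 + 0.0487 × 12.8)] = 4.19×10^6 / 3669 = 1142 m³.
τ = V/Q = 1142/328 = 3.480 d, or 83.53 h.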